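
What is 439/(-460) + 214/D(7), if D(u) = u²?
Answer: 76929/22540 ≈ 3.4130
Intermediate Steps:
439/(-460) + 214/D(7) = 439/(-460) + 214/(7²) = 439*(-1/460) + 214/49 = -439/460 + 214*(1/49) = -439/460 + 214/49 = 76929/22540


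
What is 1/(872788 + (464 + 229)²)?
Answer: 1/1353037 ≈ 7.3908e-7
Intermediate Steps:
1/(872788 + (464 + 229)²) = 1/(872788 + 693²) = 1/(872788 + 480249) = 1/1353037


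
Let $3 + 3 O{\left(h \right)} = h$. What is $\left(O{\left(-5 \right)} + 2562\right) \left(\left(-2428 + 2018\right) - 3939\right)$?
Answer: $- \frac{33391622}{3} \approx -1.1131 \cdot 10^{7}$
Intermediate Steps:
$O{\left(h \right)} = -1 + \frac{h}{3}$
$\left(O{\left(-5 \right)} + 2562\right) \left(\left(-2428 + 2018\right) - 3939\right) = \left(\left(-1 + \frac{1}{3} \left(-5\right)\right) + 2562\right) \left(\left(-2428 + 2018\right) - 3939\right) = \left(\left(-1 - \frac{5}{3}\right) + 2562\right) \left(-410 - 3939\right) = \left(- \frac{8}{3} + 2562\right) \left(-4349\right) = \frac{7678}{3} \left(-4349\right) = - \frac{33391622}{3}$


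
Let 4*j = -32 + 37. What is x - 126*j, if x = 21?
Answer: -273/2 ≈ -136.50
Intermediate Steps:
j = 5/4 (j = (-32 + 37)/4 = (¼)*5 = 5/4 ≈ 1.2500)
x - 126*j = 21 - 126*5/4 = 21 - 315/2 = -273/2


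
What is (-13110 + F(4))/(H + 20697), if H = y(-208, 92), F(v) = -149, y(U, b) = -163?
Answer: -13259/20534 ≈ -0.64571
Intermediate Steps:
H = -163
(-13110 + F(4))/(H + 20697) = (-13110 - 149)/(-163 + 20697) = -13259/20534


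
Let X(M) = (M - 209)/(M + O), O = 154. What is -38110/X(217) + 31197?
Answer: -6944617/4 ≈ -1.7362e+6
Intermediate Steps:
X(M) = (-209 + M)/(154 + M) (X(M) = (M - 209)/(M + 154) = (-209 + M)/(154 + M))
-38110/X(217) + 31197 = -38110*(154 + 217)/(-209 + 217) + 31197 = -38110/(8/371) + 31197 = -38110/((1/371)*8) + 31197 = -38110/8/371 + 31197 = -38110*371/8 + 31197 = -7069405/4 + 31197 = -6944617/4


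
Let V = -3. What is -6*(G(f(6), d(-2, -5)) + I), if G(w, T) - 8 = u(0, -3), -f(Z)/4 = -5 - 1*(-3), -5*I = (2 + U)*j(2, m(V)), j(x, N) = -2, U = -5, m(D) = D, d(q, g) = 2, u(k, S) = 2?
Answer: -264/5 ≈ -52.800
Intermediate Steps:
I = -6/5 (I = -(2 - 5)*(-2)/5 = -(-3)*(-2)/5 = -1/5*6 = -6/5 ≈ -1.2000)
f(Z) = 8 (f(Z) = -4*(-5 - 1*(-3)) = -4*(-5 + 3) = -4*(-2) = 8)
G(w, T) = 10 (G(w, T) = 8 + 2 = 10)
-6*(G(f(6), d(-2, -5)) + I) = -6*(10 - 6/5) = -6*44/5 = -264/5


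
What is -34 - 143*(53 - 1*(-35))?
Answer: -12618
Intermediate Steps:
-34 - 143*(53 - 1*(-35)) = -34 - 143*(53 + 35) = -34 - 143*88 = -34 - 12584 = -12618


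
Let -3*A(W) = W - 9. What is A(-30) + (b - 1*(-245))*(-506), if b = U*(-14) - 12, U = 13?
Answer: -25793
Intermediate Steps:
A(W) = 3 - W/3 (A(W) = -(W - 9)/3 = -(-9 + W)/3 = 3 - W/3)
b = -194 (b = 13*(-14) - 12 = -182 - 12 = -194)
A(-30) + (b - 1*(-245))*(-506) = (3 - ⅓*(-30)) + (-194 - 1*(-245))*(-506) = (3 + 10) + (-194 + 245)*(-506) = 13 + 51*(-506) = 13 - 25806 = -25793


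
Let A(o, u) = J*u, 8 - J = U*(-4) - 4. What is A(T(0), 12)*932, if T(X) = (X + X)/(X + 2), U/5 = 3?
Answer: 805248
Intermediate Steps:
U = 15 (U = 5*3 = 15)
J = 72 (J = 8 - (15*(-4) - 4) = 8 - (-60 - 4) = 8 - 1*(-64) = 8 + 64 = 72)
T(X) = 2*X/(2 + X) (T(X) = (2*X)/(2 + X) = 2*X/(2 + X))
A(o, u) = 72*u
A(T(0), 12)*932 = (72*12)*932 = 864*932 = 805248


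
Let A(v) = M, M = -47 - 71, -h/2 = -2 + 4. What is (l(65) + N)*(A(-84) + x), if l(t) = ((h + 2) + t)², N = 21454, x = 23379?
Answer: 591364403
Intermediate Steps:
h = -4 (h = -2*(-2 + 4) = -2*2 = -4)
M = -118
A(v) = -118
l(t) = (-2 + t)² (l(t) = ((-4 + 2) + t)² = (-2 + t)²)
(l(65) + N)*(A(-84) + x) = ((-2 + 65)² + 21454)*(-118 + 23379) = (63² + 21454)*23261 = (3969 + 21454)*23261 = 25423*23261 = 591364403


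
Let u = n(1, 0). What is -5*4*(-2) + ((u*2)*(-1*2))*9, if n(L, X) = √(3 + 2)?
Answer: 40 - 36*√5 ≈ -40.498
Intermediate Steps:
n(L, X) = √5
u = √5 ≈ 2.2361
-5*4*(-2) + ((u*2)*(-1*2))*9 = -5*4*(-2) + ((√5*2)*(-1*2))*9 = -20*(-2) + ((2*√5)*(-2))*9 = 40 - 4*√5*9 = 40 - 36*√5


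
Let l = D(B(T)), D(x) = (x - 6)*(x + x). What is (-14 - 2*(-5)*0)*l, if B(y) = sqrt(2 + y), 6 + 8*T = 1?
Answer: -77/2 + 42*sqrt(22) ≈ 158.50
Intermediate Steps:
T = -5/8 (T = -3/4 + (1/8)*1 = -3/4 + 1/8 = -5/8 ≈ -0.62500)
D(x) = 2*x*(-6 + x) (D(x) = (-6 + x)*(2*x) = 2*x*(-6 + x))
l = sqrt(22)*(-6 + sqrt(22)/4)/2 (l = 2*sqrt(2 - 5/8)*(-6 + sqrt(2 - 5/8)) = 2*sqrt(11/8)*(-6 + sqrt(11/8)) = 2*(sqrt(22)/4)*(-6 + sqrt(22)/4) = sqrt(22)*(-6 + sqrt(22)/4)/2 ≈ -11.321)
(-14 - 2*(-5)*0)*l = (-14 - 2*(-5)*0)*(11/4 - 3*sqrt(22)) = (-14 + 10*0)*(11/4 - 3*sqrt(22)) = (-14 + 0)*(11/4 - 3*sqrt(22)) = -14*(11/4 - 3*sqrt(22)) = -77/2 + 42*sqrt(22)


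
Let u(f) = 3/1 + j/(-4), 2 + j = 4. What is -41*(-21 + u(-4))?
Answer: 1517/2 ≈ 758.50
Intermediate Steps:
j = 2 (j = -2 + 4 = 2)
u(f) = 5/2 (u(f) = 3/1 + 2/(-4) = 3*1 + 2*(-¼) = 3 - ½ = 5/2)
-41*(-21 + u(-4)) = -41*(-21 + 5/2) = -41*(-37/2) = 1517/2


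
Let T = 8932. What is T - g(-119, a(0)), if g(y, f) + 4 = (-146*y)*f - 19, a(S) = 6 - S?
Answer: -95289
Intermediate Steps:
g(y, f) = -23 - 146*f*y (g(y, f) = -4 + ((-146*y)*f - 19) = -4 + (-146*f*y - 19) = -4 + (-19 - 146*f*y) = -23 - 146*f*y)
T - g(-119, a(0)) = 8932 - (-23 - 146*(6 - 1*0)*(-119)) = 8932 - (-23 - 146*(6 + 0)*(-119)) = 8932 - (-23 - 146*6*(-119)) = 8932 - (-23 + 104244) = 8932 - 1*104221 = 8932 - 104221 = -95289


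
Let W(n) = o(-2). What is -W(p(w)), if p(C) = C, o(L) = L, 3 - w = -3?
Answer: 2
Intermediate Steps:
w = 6 (w = 3 - 1*(-3) = 3 + 3 = 6)
W(n) = -2
-W(p(w)) = -1*(-2) = 2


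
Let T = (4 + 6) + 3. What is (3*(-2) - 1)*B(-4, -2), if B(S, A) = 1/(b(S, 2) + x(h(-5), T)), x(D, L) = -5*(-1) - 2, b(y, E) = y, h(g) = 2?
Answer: 7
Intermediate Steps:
T = 13 (T = 10 + 3 = 13)
x(D, L) = 3 (x(D, L) = 5 - 2 = 3)
B(S, A) = 1/(3 + S) (B(S, A) = 1/(S + 3) = 1/(3 + S))
(3*(-2) - 1)*B(-4, -2) = (3*(-2) - 1)/(3 - 4) = (-6 - 1)/(-1) = -7*(-1) = 7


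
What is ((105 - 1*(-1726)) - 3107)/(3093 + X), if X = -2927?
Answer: -638/83 ≈ -7.6867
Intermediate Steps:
((105 - 1*(-1726)) - 3107)/(3093 + X) = ((105 - 1*(-1726)) - 3107)/(3093 - 2927) = ((105 + 1726) - 3107)/166 = (1831 - 3107)*(1/166) = -1276*1/166 = -638/83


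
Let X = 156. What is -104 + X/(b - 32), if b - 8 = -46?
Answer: -3718/35 ≈ -106.23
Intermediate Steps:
b = -38 (b = 8 - 46 = -38)
-104 + X/(b - 32) = -104 + 156/(-38 - 32) = -104 + 156/(-70) = -104 - 1/70*156 = -104 - 78/35 = -3718/35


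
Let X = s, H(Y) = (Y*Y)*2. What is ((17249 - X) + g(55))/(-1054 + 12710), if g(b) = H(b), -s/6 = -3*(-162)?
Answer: 26215/11656 ≈ 2.2491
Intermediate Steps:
s = -2916 (s = -(-18)*(-162) = -6*486 = -2916)
H(Y) = 2*Y**2 (H(Y) = Y**2*2 = 2*Y**2)
g(b) = 2*b**2
X = -2916
((17249 - X) + g(55))/(-1054 + 12710) = ((17249 - 1*(-2916)) + 2*55**2)/(-1054 + 12710) = ((17249 + 2916) + 2*3025)/11656 = (20165 + 6050)*(1/11656) = 26215*(1/11656) = 26215/11656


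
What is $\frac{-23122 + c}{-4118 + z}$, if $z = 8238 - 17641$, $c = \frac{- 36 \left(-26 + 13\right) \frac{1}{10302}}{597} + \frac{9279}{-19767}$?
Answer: $\frac{52056754868219}{30440493709527} \approx 1.7101$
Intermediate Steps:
$c = - \frac{1056654205}{2251349287}$ ($c = \left(-36\right) \left(-13\right) \frac{1}{10302} \cdot \frac{1}{597} + 9279 \left(- \frac{1}{19767}\right) = 468 \cdot \frac{1}{10302} \cdot \frac{1}{597} - \frac{3093}{6589} = \frac{78}{1717} \cdot \frac{1}{597} - \frac{3093}{6589} = \frac{26}{341683} - \frac{3093}{6589} = - \frac{1056654205}{2251349287} \approx -0.46934$)
$z = -9403$
$\frac{-23122 + c}{-4118 + z} = \frac{-23122 - \frac{1056654205}{2251349287}}{-4118 - 9403} = - \frac{52056754868219}{2251349287 \left(-13521\right)} = \left(- \frac{52056754868219}{2251349287}\right) \left(- \frac{1}{13521}\right) = \frac{52056754868219}{30440493709527}$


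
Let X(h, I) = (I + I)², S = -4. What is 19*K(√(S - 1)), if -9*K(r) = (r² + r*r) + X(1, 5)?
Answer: -190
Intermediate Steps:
X(h, I) = 4*I² (X(h, I) = (2*I)² = 4*I²)
K(r) = -100/9 - 2*r²/9 (K(r) = -((r² + r*r) + 4*5²)/9 = -((r² + r²) + 4*25)/9 = -(2*r² + 100)/9 = -(100 + 2*r²)/9 = -100/9 - 2*r²/9)
19*K(√(S - 1)) = 19*(-100/9 - 2*(√(-4 - 1))²/9) = 19*(-100/9 - 2*(√(-5))²/9) = 19*(-100/9 - 2*(I*√5)²/9) = 19*(-100/9 - 2/9*(-5)) = 19*(-100/9 + 10/9) = 19*(-10) = -190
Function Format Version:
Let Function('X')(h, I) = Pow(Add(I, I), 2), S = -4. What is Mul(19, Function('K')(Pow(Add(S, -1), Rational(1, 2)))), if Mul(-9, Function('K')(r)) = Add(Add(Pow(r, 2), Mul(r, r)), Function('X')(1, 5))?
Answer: -190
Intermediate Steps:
Function('X')(h, I) = Mul(4, Pow(I, 2)) (Function('X')(h, I) = Pow(Mul(2, I), 2) = Mul(4, Pow(I, 2)))
Function('K')(r) = Add(Rational(-100, 9), Mul(Rational(-2, 9), Pow(r, 2))) (Function('K')(r) = Mul(Rational(-1, 9), Add(Add(Pow(r, 2), Mul(r, r)), Mul(4, Pow(5, 2)))) = Mul(Rational(-1, 9), Add(Add(Pow(r, 2), Pow(r, 2)), Mul(4, 25))) = Mul(Rational(-1, 9), Add(Mul(2, Pow(r, 2)), 100)) = Mul(Rational(-1, 9), Add(100, Mul(2, Pow(r, 2)))) = Add(Rational(-100, 9), Mul(Rational(-2, 9), Pow(r, 2))))
Mul(19, Function('K')(Pow(Add(S, -1), Rational(1, 2)))) = Mul(19, Add(Rational(-100, 9), Mul(Rational(-2, 9), Pow(Pow(Add(-4, -1), Rational(1, 2)), 2)))) = Mul(19, Add(Rational(-100, 9), Mul(Rational(-2, 9), Pow(Pow(-5, Rational(1, 2)), 2)))) = Mul(19, Add(Rational(-100, 9), Mul(Rational(-2, 9), Pow(Mul(I, Pow(5, Rational(1, 2))), 2)))) = Mul(19, Add(Rational(-100, 9), Mul(Rational(-2, 9), -5))) = Mul(19, Add(Rational(-100, 9), Rational(10, 9))) = Mul(19, -10) = -190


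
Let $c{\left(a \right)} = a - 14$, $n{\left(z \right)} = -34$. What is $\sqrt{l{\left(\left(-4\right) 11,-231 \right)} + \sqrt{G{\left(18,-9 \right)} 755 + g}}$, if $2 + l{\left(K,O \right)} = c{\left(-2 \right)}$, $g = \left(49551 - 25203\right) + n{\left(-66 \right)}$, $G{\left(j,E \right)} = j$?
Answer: $\sqrt{-18 + 4 \sqrt{2369}} \approx 13.292$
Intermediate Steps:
$g = 24314$ ($g = \left(49551 - 25203\right) - 34 = 24348 - 34 = 24314$)
$c{\left(a \right)} = -14 + a$
$l{\left(K,O \right)} = -18$ ($l{\left(K,O \right)} = -2 - 16 = -18$)
$\sqrt{l{\left(\left(-4\right) 11,-231 \right)} + \sqrt{G{\left(18,-9 \right)} 755 + g}} = \sqrt{-18 + \sqrt{18 \cdot 755 + 24314}} = \sqrt{-18 + \sqrt{13590 + 24314}} = \sqrt{-18 + \sqrt{37904}} = \sqrt{-18 + 4 \sqrt{2369}}$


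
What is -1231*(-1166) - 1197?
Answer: 1434149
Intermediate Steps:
-1231*(-1166) - 1197 = 1435346 - 1197 = 1434149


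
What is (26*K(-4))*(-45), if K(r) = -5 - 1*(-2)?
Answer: 3510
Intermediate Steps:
K(r) = -3 (K(r) = -5 + 2 = -3)
(26*K(-4))*(-45) = (26*(-3))*(-45) = -78*(-45) = 3510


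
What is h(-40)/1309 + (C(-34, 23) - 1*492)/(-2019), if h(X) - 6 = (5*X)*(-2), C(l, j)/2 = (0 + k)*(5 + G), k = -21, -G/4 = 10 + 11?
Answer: -137120/125851 ≈ -1.0895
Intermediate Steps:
G = -84 (G = -4*(10 + 11) = -4*21 = -84)
C(l, j) = 3318 (C(l, j) = 2*((0 - 21)*(5 - 84)) = 2*(-21*(-79)) = 2*1659 = 3318)
h(X) = 6 - 10*X (h(X) = 6 + (5*X)*(-2) = 6 - 10*X)
h(-40)/1309 + (C(-34, 23) - 1*492)/(-2019) = (6 - 10*(-40))/1309 + (3318 - 1*492)/(-2019) = (6 + 400)*(1/1309) + (3318 - 492)*(-1/2019) = 406*(1/1309) + 2826*(-1/2019) = 58/187 - 942/673 = -137120/125851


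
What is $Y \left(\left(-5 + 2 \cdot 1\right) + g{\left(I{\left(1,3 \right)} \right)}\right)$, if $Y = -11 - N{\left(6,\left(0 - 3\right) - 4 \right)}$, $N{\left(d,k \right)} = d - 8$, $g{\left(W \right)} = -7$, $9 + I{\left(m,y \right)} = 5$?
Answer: $90$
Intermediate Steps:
$I{\left(m,y \right)} = -4$ ($I{\left(m,y \right)} = -9 + 5 = -4$)
$N{\left(d,k \right)} = -8 + d$
$Y = -9$ ($Y = -11 - \left(-8 + 6\right) = -11 - -2 = -11 + 2 = -9$)
$Y \left(\left(-5 + 2 \cdot 1\right) + g{\left(I{\left(1,3 \right)} \right)}\right) = - 9 \left(\left(-5 + 2 \cdot 1\right) - 7\right) = - 9 \left(\left(-5 + 2\right) - 7\right) = - 9 \left(-3 - 7\right) = \left(-9\right) \left(-10\right) = 90$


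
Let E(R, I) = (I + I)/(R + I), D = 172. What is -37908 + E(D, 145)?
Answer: -12016546/317 ≈ -37907.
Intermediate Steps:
E(R, I) = 2*I/(I + R) (E(R, I) = (2*I)/(I + R) = 2*I/(I + R))
-37908 + E(D, 145) = -37908 + 2*145/(145 + 172) = -37908 + 2*145/317 = -37908 + 2*145*(1/317) = -37908 + 290/317 = -12016546/317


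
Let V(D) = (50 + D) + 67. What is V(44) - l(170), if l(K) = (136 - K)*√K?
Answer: 161 + 34*√170 ≈ 604.31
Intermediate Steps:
V(D) = 117 + D
l(K) = √K*(136 - K)
V(44) - l(170) = (117 + 44) - √170*(136 - 1*170) = 161 - √170*(136 - 170) = 161 - √170*(-34) = 161 - (-34)*√170 = 161 + 34*√170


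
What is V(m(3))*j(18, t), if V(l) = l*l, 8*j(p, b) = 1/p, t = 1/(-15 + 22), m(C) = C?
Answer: 1/16 ≈ 0.062500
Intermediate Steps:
t = ⅐ (t = 1/7 = ⅐ ≈ 0.14286)
j(p, b) = 1/(8*p)
V(l) = l²
V(m(3))*j(18, t) = 3²*((⅛)/18) = 9*((⅛)*(1/18)) = 9*(1/144) = 1/16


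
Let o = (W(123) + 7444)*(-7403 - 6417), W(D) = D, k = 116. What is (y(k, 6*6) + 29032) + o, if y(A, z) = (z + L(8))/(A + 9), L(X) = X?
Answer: -13068363456/125 ≈ -1.0455e+8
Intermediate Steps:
y(A, z) = (8 + z)/(9 + A) (y(A, z) = (z + 8)/(A + 9) = (8 + z)/(9 + A))
o = -104575940 (o = (123 + 7444)*(-7403 - 6417) = 7567*(-13820) = -104575940)
(y(k, 6*6) + 29032) + o = ((8 + 6*6)/(9 + 116) + 29032) - 104575940 = ((8 + 36)/125 + 29032) - 104575940 = ((1/125)*44 + 29032) - 104575940 = (44/125 + 29032) - 104575940 = 3629044/125 - 104575940 = -13068363456/125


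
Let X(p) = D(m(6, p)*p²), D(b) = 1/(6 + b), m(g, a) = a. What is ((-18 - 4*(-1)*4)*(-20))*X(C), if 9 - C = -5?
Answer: 4/275 ≈ 0.014545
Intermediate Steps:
C = 14 (C = 9 - 1*(-5) = 9 + 5 = 14)
X(p) = 1/(6 + p³) (X(p) = 1/(6 + p*p²) = 1/(6 + p³))
((-18 - 4*(-1)*4)*(-20))*X(C) = ((-18 - 4*(-1)*4)*(-20))/(6 + 14³) = ((-18 + 4*4)*(-20))/(6 + 2744) = ((-18 + 16)*(-20))/2750 = -2*(-20)*(1/2750) = 40*(1/2750) = 4/275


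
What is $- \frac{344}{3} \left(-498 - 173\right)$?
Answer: $\frac{230824}{3} \approx 76941.0$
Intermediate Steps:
$- \frac{344}{3} \left(-498 - 173\right) = \left(-344\right) \frac{1}{3} \left(-671\right) = \left(- \frac{344}{3}\right) \left(-671\right) = \frac{230824}{3}$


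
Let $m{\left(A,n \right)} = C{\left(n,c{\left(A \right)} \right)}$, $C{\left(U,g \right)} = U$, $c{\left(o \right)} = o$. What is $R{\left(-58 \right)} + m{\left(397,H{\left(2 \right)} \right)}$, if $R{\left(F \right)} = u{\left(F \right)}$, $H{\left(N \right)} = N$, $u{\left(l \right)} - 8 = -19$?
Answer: $-9$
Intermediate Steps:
$u{\left(l \right)} = -11$ ($u{\left(l \right)} = 8 - 19 = -11$)
$R{\left(F \right)} = -11$
$m{\left(A,n \right)} = n$
$R{\left(-58 \right)} + m{\left(397,H{\left(2 \right)} \right)} = -11 + 2 = -9$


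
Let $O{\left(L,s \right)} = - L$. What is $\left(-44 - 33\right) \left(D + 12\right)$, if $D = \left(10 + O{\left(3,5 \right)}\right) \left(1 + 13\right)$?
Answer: $-8470$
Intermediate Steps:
$D = 98$ ($D = \left(10 - 3\right) \left(1 + 13\right) = \left(10 - 3\right) 14 = 7 \cdot 14 = 98$)
$\left(-44 - 33\right) \left(D + 12\right) = \left(-44 - 33\right) \left(98 + 12\right) = \left(-77\right) 110 = -8470$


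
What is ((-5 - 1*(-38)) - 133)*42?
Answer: -4200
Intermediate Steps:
((-5 - 1*(-38)) - 133)*42 = ((-5 + 38) - 133)*42 = (33 - 133)*42 = -100*42 = -4200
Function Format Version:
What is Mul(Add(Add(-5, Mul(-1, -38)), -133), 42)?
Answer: -4200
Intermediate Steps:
Mul(Add(Add(-5, Mul(-1, -38)), -133), 42) = Mul(Add(Add(-5, 38), -133), 42) = Mul(Add(33, -133), 42) = Mul(-100, 42) = -4200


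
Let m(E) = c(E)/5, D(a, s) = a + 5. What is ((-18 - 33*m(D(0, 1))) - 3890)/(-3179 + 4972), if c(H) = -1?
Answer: -19507/8965 ≈ -2.1759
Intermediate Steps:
D(a, s) = 5 + a
m(E) = -1/5
((-18 - 33*m(D(0, 1))) - 3890)/(-3179 + 4972) = ((-18 - 33*(-1/5)) - 3890)/(-3179 + 4972) = ((-18 + 33/5) - 3890)/1793 = (-57/5 - 3890)*(1/1793) = -19507/5*1/1793 = -19507/8965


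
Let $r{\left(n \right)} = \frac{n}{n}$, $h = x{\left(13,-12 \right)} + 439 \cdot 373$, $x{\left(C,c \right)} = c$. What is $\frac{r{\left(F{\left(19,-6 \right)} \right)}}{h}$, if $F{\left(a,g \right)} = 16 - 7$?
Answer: $\frac{1}{163735} \approx 6.1074 \cdot 10^{-6}$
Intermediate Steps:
$F{\left(a,g \right)} = 9$
$h = 163735$ ($h = -12 + 439 \cdot 373 = -12 + 163747 = 163735$)
$r{\left(n \right)} = 1$
$\frac{r{\left(F{\left(19,-6 \right)} \right)}}{h} = 1 \cdot \frac{1}{163735} = \frac{1}{163735}$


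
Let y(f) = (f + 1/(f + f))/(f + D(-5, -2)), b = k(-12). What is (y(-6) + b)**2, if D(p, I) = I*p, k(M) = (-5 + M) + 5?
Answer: 421201/2304 ≈ 182.81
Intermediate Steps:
k(M) = M
b = -12
y(f) = (f + 1/(2*f))/(10 + f) (y(f) = (f + 1/(f + f))/(f - 2*(-5)) = (f + 1/(2*f))/(f + 10) = (f + 1/(2*f))/(10 + f))
(y(-6) + b)**2 = ((1/2 + (-6)**2)/((-6)*(10 - 6)) - 12)**2 = (-1/6*(1/2 + 36)/4 - 12)**2 = (-1/6*1/4*73/2 - 12)**2 = (-73/48 - 12)**2 = (-649/48)**2 = 421201/2304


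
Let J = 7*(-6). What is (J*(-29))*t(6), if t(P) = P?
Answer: 7308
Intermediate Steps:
J = -42
(J*(-29))*t(6) = -42*(-29)*6 = 1218*6 = 7308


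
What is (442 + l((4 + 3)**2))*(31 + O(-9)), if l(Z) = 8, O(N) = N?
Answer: 9900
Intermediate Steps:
(442 + l((4 + 3)**2))*(31 + O(-9)) = (442 + 8)*(31 - 9) = 450*22 = 9900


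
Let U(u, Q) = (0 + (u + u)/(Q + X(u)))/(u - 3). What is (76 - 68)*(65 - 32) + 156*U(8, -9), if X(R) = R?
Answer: -1176/5 ≈ -235.20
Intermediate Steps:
U(u, Q) = 2*u/((-3 + u)*(Q + u)) (U(u, Q) = (0 + (u + u)/(Q + u))/(u - 3) = (0 + (2*u)/(Q + u))/(-3 + u) = (0 + 2*u/(Q + u))/(-3 + u) = (2*u/(Q + u))/(-3 + u) = 2*u/((-3 + u)*(Q + u)))
(76 - 68)*(65 - 32) + 156*U(8, -9) = (76 - 68)*(65 - 32) + 156*(2*8/(8² - 3*(-9) - 3*8 - 9*8)) = 8*33 + 156*(2*8/(64 + 27 - 24 - 72)) = 264 + 156*(2*8/(-5)) = 264 + 156*(2*8*(-⅕)) = 264 + 156*(-16/5) = 264 - 2496/5 = -1176/5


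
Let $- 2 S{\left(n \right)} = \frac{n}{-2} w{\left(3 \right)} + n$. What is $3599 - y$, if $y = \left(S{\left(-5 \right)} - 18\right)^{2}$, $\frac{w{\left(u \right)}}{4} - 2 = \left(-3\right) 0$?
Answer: $\frac{11795}{4} \approx 2948.8$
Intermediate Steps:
$w{\left(u \right)} = 8$ ($w{\left(u \right)} = 8 + 4 \left(\left(-3\right) 0\right) = 8 + 4 \cdot 0 = 8 + 0 = 8$)
$S{\left(n \right)} = \frac{3 n}{2}$ ($S{\left(n \right)} = - \frac{\frac{n}{-2} \cdot 8 + n}{2} = - \frac{n \left(- \frac{1}{2}\right) 8 + n}{2} = - \frac{- \frac{n}{2} \cdot 8 + n}{2} = - \frac{- 4 n + n}{2} = - \frac{\left(-3\right) n}{2} = \frac{3 n}{2}$)
$y = \frac{2601}{4}$ ($y = \left(\frac{3}{2} \left(-5\right) - 18\right)^{2} = \left(- \frac{15}{2} - 18\right)^{2} = \left(- \frac{51}{2}\right)^{2} = \frac{2601}{4} \approx 650.25$)
$3599 - y = 3599 - \frac{2601}{4} = \frac{11795}{4}$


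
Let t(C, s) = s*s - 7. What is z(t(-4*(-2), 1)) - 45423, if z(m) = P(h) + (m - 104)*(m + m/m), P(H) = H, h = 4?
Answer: -44869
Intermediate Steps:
t(C, s) = -7 + s² (t(C, s) = s² - 7 = -7 + s²)
z(m) = 4 + (1 + m)*(-104 + m) (z(m) = 4 + (m - 104)*(m + m/m) = 4 + (-104 + m)*(m + 1) = 4 + (-104 + m)*(1 + m) = 4 + (1 + m)*(-104 + m))
z(t(-4*(-2), 1)) - 45423 = (-100 + (-7 + 1²)² - 103*(-7 + 1²)) - 45423 = (-100 + (-7 + 1)² - 103*(-7 + 1)) - 45423 = (-100 + (-6)² - 103*(-6)) - 45423 = (-100 + 36 + 618) - 45423 = 554 - 45423 = -44869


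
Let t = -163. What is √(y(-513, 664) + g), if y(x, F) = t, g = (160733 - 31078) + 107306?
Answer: √236798 ≈ 486.62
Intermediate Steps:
g = 236961 (g = 129655 + 107306 = 236961)
y(x, F) = -163
√(y(-513, 664) + g) = √(-163 + 236961) = √236798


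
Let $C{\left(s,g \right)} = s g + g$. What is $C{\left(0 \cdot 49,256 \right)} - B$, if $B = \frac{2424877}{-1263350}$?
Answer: $\frac{325842477}{1263350} \approx 257.92$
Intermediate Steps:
$C{\left(s,g \right)} = g + g s$ ($C{\left(s,g \right)} = g s + g = g + g s$)
$B = - \frac{2424877}{1263350}$ ($B = 2424877 \left(- \frac{1}{1263350}\right) = - \frac{2424877}{1263350} \approx -1.9194$)
$C{\left(0 \cdot 49,256 \right)} - B = 256 \left(1 + 0 \cdot 49\right) - - \frac{2424877}{1263350} = 256 \left(1 + 0\right) + \frac{2424877}{1263350} = 256 \cdot 1 + \frac{2424877}{1263350} = 256 + \frac{2424877}{1263350} = \frac{325842477}{1263350}$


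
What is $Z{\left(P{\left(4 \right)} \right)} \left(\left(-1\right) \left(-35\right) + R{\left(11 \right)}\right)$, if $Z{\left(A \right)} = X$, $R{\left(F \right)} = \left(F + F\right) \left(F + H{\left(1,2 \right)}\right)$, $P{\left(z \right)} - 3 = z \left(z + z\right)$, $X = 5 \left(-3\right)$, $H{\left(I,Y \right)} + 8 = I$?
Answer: $-1845$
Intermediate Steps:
$H{\left(I,Y \right)} = -8 + I$
$X = -15$
$P{\left(z \right)} = 3 + 2 z^{2}$ ($P{\left(z \right)} = 3 + z \left(z + z\right) = 3 + z 2 z = 3 + 2 z^{2}$)
$R{\left(F \right)} = 2 F \left(-7 + F\right)$ ($R{\left(F \right)} = \left(F + F\right) \left(F + \left(-8 + 1\right)\right) = 2 F \left(F - 7\right) = 2 F \left(-7 + F\right)$)
$Z{\left(A \right)} = -15$
$Z{\left(P{\left(4 \right)} \right)} \left(\left(-1\right) \left(-35\right) + R{\left(11 \right)}\right) = - 15 \left(\left(-1\right) \left(-35\right) + 2 \cdot 11 \left(-7 + 11\right)\right) = - 15 \left(35 + 2 \cdot 11 \cdot 4\right) = - 15 \left(35 + 88\right) = \left(-15\right) 123 = -1845$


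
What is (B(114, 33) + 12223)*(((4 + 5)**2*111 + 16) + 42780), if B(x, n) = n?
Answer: 634701472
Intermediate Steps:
(B(114, 33) + 12223)*(((4 + 5)**2*111 + 16) + 42780) = (33 + 12223)*(((4 + 5)**2*111 + 16) + 42780) = 12256*((9**2*111 + 16) + 42780) = 12256*((81*111 + 16) + 42780) = 12256*((8991 + 16) + 42780) = 12256*(9007 + 42780) = 12256*51787 = 634701472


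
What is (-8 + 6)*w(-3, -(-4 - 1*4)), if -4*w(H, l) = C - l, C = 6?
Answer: -1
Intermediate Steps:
w(H, l) = -3/2 + l/4 (w(H, l) = -(6 - l)/4 = -3/2 + l/4)
(-8 + 6)*w(-3, -(-4 - 1*4)) = (-8 + 6)*(-3/2 + (-(-4 - 1*4))/4) = -2*(-3/2 + (-(-4 - 4))/4) = -2*(-3/2 + (-1*(-8))/4) = -2*(-3/2 + (1/4)*8) = -2*(-3/2 + 2) = -2*1/2 = -1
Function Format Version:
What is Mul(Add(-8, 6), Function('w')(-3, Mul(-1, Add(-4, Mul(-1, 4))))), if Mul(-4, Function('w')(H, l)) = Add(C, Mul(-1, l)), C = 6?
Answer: -1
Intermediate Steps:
Function('w')(H, l) = Add(Rational(-3, 2), Mul(Rational(1, 4), l)) (Function('w')(H, l) = Mul(Rational(-1, 4), Add(6, Mul(-1, l))) = Add(Rational(-3, 2), Mul(Rational(1, 4), l)))
Mul(Add(-8, 6), Function('w')(-3, Mul(-1, Add(-4, Mul(-1, 4))))) = Mul(Add(-8, 6), Add(Rational(-3, 2), Mul(Rational(1, 4), Mul(-1, Add(-4, Mul(-1, 4)))))) = Mul(-2, Add(Rational(-3, 2), Mul(Rational(1, 4), Mul(-1, Add(-4, -4))))) = Mul(-2, Add(Rational(-3, 2), Mul(Rational(1, 4), Mul(-1, -8)))) = Mul(-2, Add(Rational(-3, 2), Mul(Rational(1, 4), 8))) = Mul(-2, Add(Rational(-3, 2), 2)) = Mul(-2, Rational(1, 2)) = -1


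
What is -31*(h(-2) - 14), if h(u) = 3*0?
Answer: 434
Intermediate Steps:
h(u) = 0
-31*(h(-2) - 14) = -31*(0 - 14) = -31*(-14) = 434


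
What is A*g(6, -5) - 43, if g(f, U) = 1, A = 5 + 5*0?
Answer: -38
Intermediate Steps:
A = 5 (A = 5 + 0 = 5)
A*g(6, -5) - 43 = 5*1 - 43 = 5 - 43 = -38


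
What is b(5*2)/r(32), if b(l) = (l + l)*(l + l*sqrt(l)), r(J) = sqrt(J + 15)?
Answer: 200*sqrt(47)*(1 + sqrt(10))/47 ≈ 121.43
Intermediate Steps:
r(J) = sqrt(15 + J)
b(l) = 2*l*(l + l**(3/2)) (b(l) = (2*l)*(l + l**(3/2)) = 2*l*(l + l**(3/2)))
b(5*2)/r(32) = (2*(5*2)**2 + 2*(5*2)**(5/2))/(sqrt(15 + 32)) = (2*10**2 + 2*10**(5/2))/(sqrt(47)) = (2*100 + 2*(100*sqrt(10)))*(sqrt(47)/47) = (200 + 200*sqrt(10))*(sqrt(47)/47) = sqrt(47)*(200 + 200*sqrt(10))/47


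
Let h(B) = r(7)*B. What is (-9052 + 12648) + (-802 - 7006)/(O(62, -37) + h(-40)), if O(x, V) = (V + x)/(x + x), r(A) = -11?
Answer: 195319468/54585 ≈ 3578.3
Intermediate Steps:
O(x, V) = (V + x)/(2*x) (O(x, V) = (V + x)/((2*x)) = (V + x)*(1/(2*x)) = (V + x)/(2*x))
h(B) = -11*B
(-9052 + 12648) + (-802 - 7006)/(O(62, -37) + h(-40)) = (-9052 + 12648) + (-802 - 7006)/((1/2)*(-37 + 62)/62 - 11*(-40)) = 3596 - 7808/((1/2)*(1/62)*25 + 440) = 3596 - 7808/(25/124 + 440) = 3596 - 7808/54585/124 = 3596 - 7808*124/54585 = 3596 - 968192/54585 = 195319468/54585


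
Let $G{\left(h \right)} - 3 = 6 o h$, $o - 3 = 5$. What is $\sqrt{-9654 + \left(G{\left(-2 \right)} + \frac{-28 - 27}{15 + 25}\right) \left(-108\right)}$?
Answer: $\frac{\sqrt{2154}}{2} \approx 23.206$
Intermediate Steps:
$o = 8$ ($o = 3 + 5 = 8$)
$G{\left(h \right)} = 3 + 48 h$ ($G{\left(h \right)} = 3 + 6 \cdot 8 h = 3 + 48 h$)
$\sqrt{-9654 + \left(G{\left(-2 \right)} + \frac{-28 - 27}{15 + 25}\right) \left(-108\right)} = \sqrt{-9654 + \left(\left(3 + 48 \left(-2\right)\right) + \frac{-28 - 27}{15 + 25}\right) \left(-108\right)} = \sqrt{-9654 + \left(\left(3 - 96\right) - \frac{55}{40}\right) \left(-108\right)} = \sqrt{-9654 + \left(-93 - \frac{11}{8}\right) \left(-108\right)} = \sqrt{-9654 - - \frac{20385}{2}} = \sqrt{-9654 + \frac{20385}{2}} = \sqrt{\frac{1077}{2}} = \frac{\sqrt{2154}}{2}$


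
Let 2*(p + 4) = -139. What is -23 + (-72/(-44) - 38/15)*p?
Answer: 2361/55 ≈ 42.927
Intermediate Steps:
p = -147/2 (p = -4 + (½)*(-139) = -4 - 139/2 = -147/2 ≈ -73.500)
-23 + (-72/(-44) - 38/15)*p = -23 + (-72/(-44) - 38/15)*(-147/2) = -23 + (-72*(-1/44) - 38*1/15)*(-147/2) = -23 + (18/11 - 38/15)*(-147/2) = -23 - 148/165*(-147/2) = -23 + 3626/55 = 2361/55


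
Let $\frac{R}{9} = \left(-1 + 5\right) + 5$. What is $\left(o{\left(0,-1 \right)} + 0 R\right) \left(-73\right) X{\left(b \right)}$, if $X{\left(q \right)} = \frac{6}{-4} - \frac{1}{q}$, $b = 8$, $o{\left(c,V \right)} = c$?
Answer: $0$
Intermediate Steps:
$R = 81$ ($R = 9 \left(\left(-1 + 5\right) + 5\right) = 9 \left(4 + 5\right) = 9 \cdot 9 = 81$)
$X{\left(q \right)} = - \frac{3}{2} - \frac{1}{q}$ ($X{\left(q \right)} = 6 \left(- \frac{1}{4}\right) - \frac{1}{q} = - \frac{3}{2} - \frac{1}{q}$)
$\left(o{\left(0,-1 \right)} + 0 R\right) \left(-73\right) X{\left(b \right)} = \left(0 + 0 \cdot 81\right) \left(-73\right) \left(- \frac{3}{2} - \frac{1}{8}\right) = \left(0 + 0\right) \left(-73\right) \left(- \frac{3}{2} - \frac{1}{8}\right) = 0 \left(-73\right) \left(- \frac{3}{2} - \frac{1}{8}\right) = 0 \left(- \frac{13}{8}\right) = 0$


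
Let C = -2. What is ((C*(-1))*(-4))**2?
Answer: 64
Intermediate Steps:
((C*(-1))*(-4))**2 = (-2*(-1)*(-4))**2 = (2*(-4))**2 = (-8)**2 = 64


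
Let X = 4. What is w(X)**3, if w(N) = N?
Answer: 64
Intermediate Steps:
w(X)**3 = 4**3 = 64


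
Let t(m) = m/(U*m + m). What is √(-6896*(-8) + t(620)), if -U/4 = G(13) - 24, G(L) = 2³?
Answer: √233084865/65 ≈ 234.88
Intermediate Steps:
G(L) = 8
U = 64 (U = -4*(8 - 24) = -4*(-16) = 64)
t(m) = 1/65 (t(m) = m/(64*m + m) = m/((65*m)) = m*(1/(65*m)) = 1/65)
√(-6896*(-8) + t(620)) = √(-6896*(-8) + 1/65) = √(55168 + 1/65) = √(3585921/65) = √233084865/65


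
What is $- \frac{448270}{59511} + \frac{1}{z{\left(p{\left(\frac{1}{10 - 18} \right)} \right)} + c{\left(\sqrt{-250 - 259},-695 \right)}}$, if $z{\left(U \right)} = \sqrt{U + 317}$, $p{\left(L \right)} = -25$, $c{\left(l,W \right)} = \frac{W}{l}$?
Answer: $\frac{30291099 - 456338860 \sqrt{73} - 311547650 i \sqrt{509}}{59511 \left(1018 \sqrt{73} + 695 i \sqrt{509}\right)} \approx -7.5188 - 0.024824 i$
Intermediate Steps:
$z{\left(U \right)} = \sqrt{317 + U}$
$- \frac{448270}{59511} + \frac{1}{z{\left(p{\left(\frac{1}{10 - 18} \right)} \right)} + c{\left(\sqrt{-250 - 259},-695 \right)}} = - \frac{448270}{59511} + \frac{1}{\sqrt{317 - 25} - \frac{695}{\sqrt{-250 - 259}}} = \left(-448270\right) \frac{1}{59511} + \frac{1}{\sqrt{292} - \frac{695}{\sqrt{-509}}} = - \frac{448270}{59511} + \frac{1}{2 \sqrt{73} - \frac{695}{i \sqrt{509}}} = - \frac{448270}{59511} + \frac{1}{2 \sqrt{73} - 695 \left(- \frac{i \sqrt{509}}{509}\right)} = - \frac{448270}{59511} + \frac{1}{2 \sqrt{73} + \frac{695 i \sqrt{509}}{509}}$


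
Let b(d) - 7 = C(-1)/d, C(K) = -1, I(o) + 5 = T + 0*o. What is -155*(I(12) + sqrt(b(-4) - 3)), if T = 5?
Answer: -155*sqrt(17)/2 ≈ -319.54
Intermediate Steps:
I(o) = 0 (I(o) = -5 + (5 + 0*o) = -5 + (5 + 0) = -5 + 5 = 0)
b(d) = 7 - 1/d
-155*(I(12) + sqrt(b(-4) - 3)) = -155*(0 + sqrt((7 - 1/(-4)) - 3)) = -155*(0 + sqrt((7 - 1*(-1/4)) - 3)) = -155*(0 + sqrt((7 + 1/4) - 3)) = -155*(0 + sqrt(29/4 - 3)) = -155*(0 + sqrt(17/4)) = -155*(0 + sqrt(17)/2) = -155*sqrt(17)/2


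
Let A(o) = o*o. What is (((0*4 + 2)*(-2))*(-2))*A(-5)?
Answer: 200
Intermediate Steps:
A(o) = o²
(((0*4 + 2)*(-2))*(-2))*A(-5) = (((0*4 + 2)*(-2))*(-2))*(-5)² = (((0 + 2)*(-2))*(-2))*25 = ((2*(-2))*(-2))*25 = -4*(-2)*25 = 8*25 = 200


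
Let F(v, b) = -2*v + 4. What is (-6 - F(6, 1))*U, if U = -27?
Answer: -54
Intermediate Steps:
F(v, b) = 4 - 2*v
(-6 - F(6, 1))*U = (-6 - (4 - 2*6))*(-27) = (-6 - (4 - 12))*(-27) = (-6 - 1*(-8))*(-27) = (-6 + 8)*(-27) = 2*(-27) = -54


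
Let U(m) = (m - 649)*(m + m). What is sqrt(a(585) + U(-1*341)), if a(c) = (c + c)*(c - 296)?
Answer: 27*sqrt(1390) ≈ 1006.6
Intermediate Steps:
U(m) = 2*m*(-649 + m) (U(m) = (-649 + m)*(2*m) = 2*m*(-649 + m))
a(c) = 2*c*(-296 + c) (a(c) = (2*c)*(-296 + c) = 2*c*(-296 + c))
sqrt(a(585) + U(-1*341)) = sqrt(2*585*(-296 + 585) + 2*(-1*341)*(-649 - 1*341)) = sqrt(2*585*289 + 2*(-341)*(-649 - 341)) = sqrt(338130 + 2*(-341)*(-990)) = sqrt(338130 + 675180) = sqrt(1013310) = 27*sqrt(1390)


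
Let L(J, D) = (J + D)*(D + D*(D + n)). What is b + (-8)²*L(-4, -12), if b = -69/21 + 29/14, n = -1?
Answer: -2064401/14 ≈ -1.4746e+5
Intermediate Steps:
b = -17/14 (b = -69*1/21 + 29*(1/14) = -23/7 + 29/14 = -17/14 ≈ -1.2143)
L(J, D) = (D + J)*(D + D*(-1 + D)) (L(J, D) = (J + D)*(D + D*(D - 1)) = (D + J)*(D + D*(-1 + D)))
b + (-8)²*L(-4, -12) = -17/14 + (-8)²*((-12)²*(-12 - 4)) = -17/14 + 64*(144*(-16)) = -17/14 + 64*(-2304) = -17/14 - 147456 = -2064401/14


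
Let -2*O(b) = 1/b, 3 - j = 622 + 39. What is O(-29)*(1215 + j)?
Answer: 557/58 ≈ 9.6035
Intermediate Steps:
j = -658 (j = 3 - (622 + 39) = 3 - 1*661 = 3 - 661 = -658)
O(b) = -1/(2*b)
O(-29)*(1215 + j) = (-1/2/(-29))*(1215 - 658) = -1/2*(-1/29)*557 = (1/58)*557 = 557/58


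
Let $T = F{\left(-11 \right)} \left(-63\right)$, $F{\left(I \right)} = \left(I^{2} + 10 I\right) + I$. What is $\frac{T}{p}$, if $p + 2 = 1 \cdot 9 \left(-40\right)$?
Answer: $0$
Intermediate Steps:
$p = -362$ ($p = -2 + 1 \cdot 9 \left(-40\right) = -2 + 9 \left(-40\right) = -2 - 360 = -362$)
$F{\left(I \right)} = I^{2} + 11 I$
$T = 0$ ($T = - 11 \left(11 - 11\right) \left(-63\right) = \left(-11\right) 0 \left(-63\right) = 0 \left(-63\right) = 0$)
$\frac{T}{p} = \frac{0}{-362} = 0 \left(- \frac{1}{362}\right) = 0$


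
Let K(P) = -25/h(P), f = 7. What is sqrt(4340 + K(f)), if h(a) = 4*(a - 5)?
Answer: 3*sqrt(7710)/4 ≈ 65.855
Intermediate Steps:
h(a) = -20 + 4*a (h(a) = 4*(-5 + a) = -20 + 4*a)
K(P) = -25/(-20 + 4*P)
sqrt(4340 + K(f)) = sqrt(4340 - 25/(-20 + 4*7)) = sqrt(4340 - 25/(-20 + 28)) = sqrt(4340 - 25/8) = sqrt(34695/8) = 3*sqrt(7710)/4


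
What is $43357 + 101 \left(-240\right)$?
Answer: $19117$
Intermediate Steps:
$43357 + 101 \left(-240\right) = 43357 - 24240 = 19117$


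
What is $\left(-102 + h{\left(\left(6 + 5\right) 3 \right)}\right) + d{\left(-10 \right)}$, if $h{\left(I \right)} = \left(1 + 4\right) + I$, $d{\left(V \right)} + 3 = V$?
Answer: $-77$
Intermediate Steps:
$d{\left(V \right)} = -3 + V$
$h{\left(I \right)} = 5 + I$
$\left(-102 + h{\left(\left(6 + 5\right) 3 \right)}\right) + d{\left(-10 \right)} = \left(-102 + \left(5 + \left(6 + 5\right) 3\right)\right) - 13 = \left(-102 + \left(5 + 11 \cdot 3\right)\right) - 13 = \left(-102 + \left(5 + 33\right)\right) - 13 = \left(-102 + 38\right) - 13 = -64 - 13 = -77$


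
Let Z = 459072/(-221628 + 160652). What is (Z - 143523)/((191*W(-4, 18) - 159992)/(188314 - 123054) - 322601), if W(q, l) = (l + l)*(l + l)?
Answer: 8924220896175/20058106377919 ≈ 0.44492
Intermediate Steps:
W(q, l) = 4*l**2 (W(q, l) = (2*l)*(2*l) = 4*l**2)
Z = -28692/3811 (Z = 459072/(-60976) = 459072*(-1/60976) = -28692/3811 ≈ -7.5287)
(Z - 143523)/((191*W(-4, 18) - 159992)/(188314 - 123054) - 322601) = (-28692/3811 - 143523)/((191*(4*18**2) - 159992)/(188314 - 123054) - 322601) = -546994845/(3811*((191*(4*324) - 159992)/65260 - 322601)) = -546994845/(3811*((191*1296 - 159992)*(1/65260) - 322601)) = -546994845/(3811*((247536 - 159992)*(1/65260) - 322601)) = -546994845/(3811*(87544*(1/65260) - 322601)) = -546994845/(3811*(21886/16315 - 322601)) = -546994845/(3811*(-5263213429/16315)) = -546994845/3811*(-16315/5263213429) = 8924220896175/20058106377919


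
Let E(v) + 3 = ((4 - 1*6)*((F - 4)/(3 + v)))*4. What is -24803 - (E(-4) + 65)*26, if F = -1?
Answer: -25375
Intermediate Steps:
E(v) = -3 + 40/(3 + v) (E(v) = -3 + ((4 - 1*6)*((-1 - 4)/(3 + v)))*4 = -3 + ((4 - 6)*(-5/(3 + v)))*4 = -3 - (-10)/(3 + v)*4 = -3 + (10/(3 + v))*4 = -3 + 40/(3 + v))
-24803 - (E(-4) + 65)*26 = -24803 - ((31 - 3*(-4))/(3 - 4) + 65)*26 = -24803 - ((31 + 12)/(-1) + 65)*26 = -24803 - (-1*43 + 65)*26 = -24803 - (-43 + 65)*26 = -24803 - 22*26 = -24803 - 1*572 = -24803 - 572 = -25375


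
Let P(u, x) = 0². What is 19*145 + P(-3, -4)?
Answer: 2755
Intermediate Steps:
P(u, x) = 0
19*145 + P(-3, -4) = 19*145 + 0 = 2755 + 0 = 2755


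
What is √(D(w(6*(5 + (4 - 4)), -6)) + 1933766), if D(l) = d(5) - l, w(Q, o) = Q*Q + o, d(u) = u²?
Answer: √1932897 ≈ 1390.3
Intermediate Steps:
w(Q, o) = o + Q² (w(Q, o) = Q² + o = o + Q²)
D(l) = 25 - l (D(l) = 5² - l = 25 - l)
√(D(w(6*(5 + (4 - 4)), -6)) + 1933766) = √((25 - (-6 + (6*(5 + (4 - 4)))²)) + 1933766) = √((25 - (-6 + (6*(5 + 0))²)) + 1933766) = √((25 - (-6 + (6*5)²)) + 1933766) = √((25 - (-6 + 30²)) + 1933766) = √((25 - (-6 + 900)) + 1933766) = √((25 - 1*894) + 1933766) = √((25 - 894) + 1933766) = √(-869 + 1933766) = √1932897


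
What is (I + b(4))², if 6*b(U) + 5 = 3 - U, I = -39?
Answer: 1600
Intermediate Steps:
b(U) = -⅓ - U/6 (b(U) = -⅚ + (3 - U)/6 = -⅚ + (½ - U/6) = -⅓ - U/6)
(I + b(4))² = (-39 + (-⅓ - ⅙*4))² = (-39 + (-⅓ - ⅔))² = (-39 - 1)² = (-40)² = 1600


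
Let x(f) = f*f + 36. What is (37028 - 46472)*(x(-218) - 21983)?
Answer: -241549188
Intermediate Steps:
x(f) = 36 + f**2 (x(f) = f**2 + 36 = 36 + f**2)
(37028 - 46472)*(x(-218) - 21983) = (37028 - 46472)*((36 + (-218)**2) - 21983) = -9444*((36 + 47524) - 21983) = -9444*(47560 - 21983) = -9444*25577 = -241549188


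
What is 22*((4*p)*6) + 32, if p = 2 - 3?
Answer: -496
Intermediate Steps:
p = -1
22*((4*p)*6) + 32 = 22*((4*(-1))*6) + 32 = 22*(-4*6) + 32 = 22*(-24) + 32 = -528 + 32 = -496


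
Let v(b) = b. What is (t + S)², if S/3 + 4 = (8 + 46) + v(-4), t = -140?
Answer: 4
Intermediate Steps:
S = 138 (S = -12 + 3*((8 + 46) - 4) = -12 + 3*(54 - 4) = -12 + 3*50 = -12 + 150 = 138)
(t + S)² = (-140 + 138)² = (-2)² = 4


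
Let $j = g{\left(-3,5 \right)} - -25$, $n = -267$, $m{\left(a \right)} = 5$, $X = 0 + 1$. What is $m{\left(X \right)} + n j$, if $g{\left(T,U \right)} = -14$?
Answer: $-2932$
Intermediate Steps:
$X = 1$
$j = 11$ ($j = -14 - -25 = -14 + 25 = 11$)
$m{\left(X \right)} + n j = 5 - 2937 = -2932$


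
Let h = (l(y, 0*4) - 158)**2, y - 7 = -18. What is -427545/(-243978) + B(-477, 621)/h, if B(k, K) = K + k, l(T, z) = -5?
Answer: 3798191979/2160750494 ≈ 1.7578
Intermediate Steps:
y = -11 (y = 7 - 18 = -11)
h = 26569 (h = (-5 - 158)**2 = (-163)**2 = 26569)
-427545/(-243978) + B(-477, 621)/h = -427545/(-243978) + (621 - 477)/26569 = -427545*(-1/243978) + 144*(1/26569) = 142515/81326 + 144/26569 = 3798191979/2160750494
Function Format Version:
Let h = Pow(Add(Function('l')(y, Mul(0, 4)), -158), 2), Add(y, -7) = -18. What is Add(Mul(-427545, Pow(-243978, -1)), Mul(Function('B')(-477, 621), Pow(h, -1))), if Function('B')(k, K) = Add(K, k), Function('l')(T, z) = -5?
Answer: Rational(3798191979, 2160750494) ≈ 1.7578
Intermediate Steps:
y = -11 (y = Add(7, -18) = -11)
h = 26569 (h = Pow(Add(-5, -158), 2) = Pow(-163, 2) = 26569)
Add(Mul(-427545, Pow(-243978, -1)), Mul(Function('B')(-477, 621), Pow(h, -1))) = Add(Mul(-427545, Pow(-243978, -1)), Mul(Add(621, -477), Pow(26569, -1))) = Add(Mul(-427545, Rational(-1, 243978)), Mul(144, Rational(1, 26569))) = Add(Rational(142515, 81326), Rational(144, 26569)) = Rational(3798191979, 2160750494)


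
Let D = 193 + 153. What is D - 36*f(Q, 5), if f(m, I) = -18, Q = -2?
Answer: 994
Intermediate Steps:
D = 346
D - 36*f(Q, 5) = 346 - 36*(-18) = 346 + 648 = 994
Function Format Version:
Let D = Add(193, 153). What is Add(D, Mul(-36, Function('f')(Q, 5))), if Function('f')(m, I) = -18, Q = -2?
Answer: 994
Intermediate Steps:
D = 346
Add(D, Mul(-36, Function('f')(Q, 5))) = Add(346, Mul(-36, -18)) = Add(346, 648) = 994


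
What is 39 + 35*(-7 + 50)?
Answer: 1544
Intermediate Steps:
39 + 35*(-7 + 50) = 39 + 35*43 = 39 + 1505 = 1544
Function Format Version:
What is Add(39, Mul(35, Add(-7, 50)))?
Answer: 1544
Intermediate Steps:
Add(39, Mul(35, Add(-7, 50))) = Add(39, Mul(35, 43)) = Add(39, 1505) = 1544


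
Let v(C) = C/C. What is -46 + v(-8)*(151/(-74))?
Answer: -3555/74 ≈ -48.041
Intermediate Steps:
v(C) = 1
-46 + v(-8)*(151/(-74)) = -46 + 1*(151/(-74)) = -46 + 1*(151*(-1/74)) = -46 + 1*(-151/74) = -46 - 151/74 = -3555/74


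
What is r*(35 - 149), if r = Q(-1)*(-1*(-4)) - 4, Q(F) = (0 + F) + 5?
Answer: -1368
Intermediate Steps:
Q(F) = 5 + F (Q(F) = F + 5 = 5 + F)
r = 12 (r = (5 - 1)*(-1*(-4)) - 4 = 4*4 - 4 = 16 - 4 = 12)
r*(35 - 149) = 12*(35 - 149) = 12*(-114) = -1368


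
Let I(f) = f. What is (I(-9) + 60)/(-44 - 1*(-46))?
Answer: 51/2 ≈ 25.500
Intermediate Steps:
(I(-9) + 60)/(-44 - 1*(-46)) = (-9 + 60)/(-44 - 1*(-46)) = 51/(-44 + 46) = 51/2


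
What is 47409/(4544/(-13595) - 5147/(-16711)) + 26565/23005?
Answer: -49555789744782558/27428028719 ≈ -1.8068e+6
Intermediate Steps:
47409/(4544/(-13595) - 5147/(-16711)) + 26565/23005 = 47409/(4544*(-1/13595) - 5147*(-1/16711)) + 26565*(1/23005) = 47409/(-4544/13595 + 5147/16711) + 5313/4601 = 47409/(-5961319/227186045) + 5313/4601 = 47409*(-227186045/5961319) + 5313/4601 = -10770663207405/5961319 + 5313/4601 = -49555789744782558/27428028719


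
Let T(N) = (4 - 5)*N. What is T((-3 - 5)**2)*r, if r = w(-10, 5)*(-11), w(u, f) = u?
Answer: -7040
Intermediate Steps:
T(N) = -N
r = 110 (r = -10*(-11) = 110)
T((-3 - 5)**2)*r = -(-3 - 5)**2*110 = -1*(-8)**2*110 = -1*64*110 = -64*110 = -7040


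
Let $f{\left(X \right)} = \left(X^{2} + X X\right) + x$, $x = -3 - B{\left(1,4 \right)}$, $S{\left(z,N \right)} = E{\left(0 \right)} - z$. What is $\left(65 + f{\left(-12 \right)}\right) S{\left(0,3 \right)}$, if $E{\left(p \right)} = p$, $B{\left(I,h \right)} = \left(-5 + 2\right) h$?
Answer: $0$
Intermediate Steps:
$B{\left(I,h \right)} = - 3 h$
$S{\left(z,N \right)} = - z$ ($S{\left(z,N \right)} = 0 - z = - z$)
$x = 9$ ($x = -3 - \left(-3\right) 4 = -3 - -12 = -3 + 12 = 9$)
$f{\left(X \right)} = 9 + 2 X^{2}$ ($f{\left(X \right)} = \left(X^{2} + X X\right) + 9 = \left(X^{2} + X^{2}\right) + 9 = 2 X^{2} + 9 = 9 + 2 X^{2}$)
$\left(65 + f{\left(-12 \right)}\right) S{\left(0,3 \right)} = \left(65 + \left(9 + 2 \left(-12\right)^{2}\right)\right) \left(\left(-1\right) 0\right) = \left(65 + \left(9 + 2 \cdot 144\right)\right) 0 = \left(65 + \left(9 + 288\right)\right) 0 = \left(65 + 297\right) 0 = 362 \cdot 0 = 0$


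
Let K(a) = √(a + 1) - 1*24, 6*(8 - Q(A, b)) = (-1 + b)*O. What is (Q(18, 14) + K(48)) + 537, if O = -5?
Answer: 3233/6 ≈ 538.83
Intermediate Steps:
Q(A, b) = 43/6 + 5*b/6 (Q(A, b) = 8 - (-1 + b)*(-5)/6 = 8 - (5 - 5*b)/6 = 8 + (-⅚ + 5*b/6) = 43/6 + 5*b/6)
K(a) = -24 + √(1 + a) (K(a) = √(1 + a) - 24 = -24 + √(1 + a))
(Q(18, 14) + K(48)) + 537 = ((43/6 + (⅚)*14) + (-24 + √(1 + 48))) + 537 = ((43/6 + 35/3) + (-24 + √49)) + 537 = (113/6 + (-24 + 7)) + 537 = (113/6 - 17) + 537 = 11/6 + 537 = 3233/6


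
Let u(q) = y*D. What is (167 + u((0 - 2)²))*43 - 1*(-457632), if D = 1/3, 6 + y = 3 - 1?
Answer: 1394267/3 ≈ 4.6476e+5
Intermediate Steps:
y = -4 (y = -6 + (3 - 1) = -6 + 2 = -4)
D = ⅓ ≈ 0.33333
u(q) = -4/3 (u(q) = -4*⅓ = -4/3)
(167 + u((0 - 2)²))*43 - 1*(-457632) = (167 - 4/3)*43 - 1*(-457632) = (497/3)*43 + 457632 = 21371/3 + 457632 = 1394267/3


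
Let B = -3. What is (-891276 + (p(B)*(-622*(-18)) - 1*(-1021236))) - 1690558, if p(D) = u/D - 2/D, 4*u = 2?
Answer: -1555000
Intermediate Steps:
u = ½ (u = (¼)*2 = ½ ≈ 0.50000)
p(D) = -3/(2*D) (p(D) = 1/(2*D) - 2/D = -3/(2*D))
(-891276 + (p(B)*(-622*(-18)) - 1*(-1021236))) - 1690558 = (-891276 + ((-3/2/(-3))*(-622*(-18)) - 1*(-1021236))) - 1690558 = (-891276 + (-3/2*(-⅓)*11196 + 1021236)) - 1690558 = (-891276 + ((½)*11196 + 1021236)) - 1690558 = (-891276 + (5598 + 1021236)) - 1690558 = (-891276 + 1026834) - 1690558 = 135558 - 1690558 = -1555000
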